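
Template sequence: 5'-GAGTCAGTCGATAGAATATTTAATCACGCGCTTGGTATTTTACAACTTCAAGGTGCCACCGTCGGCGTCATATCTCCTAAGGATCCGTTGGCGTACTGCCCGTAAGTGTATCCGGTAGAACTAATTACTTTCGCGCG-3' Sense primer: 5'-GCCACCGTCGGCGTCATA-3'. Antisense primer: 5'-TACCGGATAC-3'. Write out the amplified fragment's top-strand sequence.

5'-GCCACCGTCGGCGTCATATCTCCTAAGGATCCGTTGGCGTACTGCCCGTAAGTGTATCCGGTA-3'

Forward primer GCCACCGTCGGCGTCATA is found on the top strand at positions 55–72.
The reverse primer's reverse complement is GTATCCGGTA, which matches the template at positions 108–117.
The product is the template from position 55 through 117 (63 bp).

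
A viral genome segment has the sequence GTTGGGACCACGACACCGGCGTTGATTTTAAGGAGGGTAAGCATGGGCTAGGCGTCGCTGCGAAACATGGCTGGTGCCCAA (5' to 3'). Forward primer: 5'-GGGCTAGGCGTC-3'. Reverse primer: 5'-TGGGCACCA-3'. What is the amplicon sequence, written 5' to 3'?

The forward primer matches the template at positions 45–56.
Taking the reverse complement of TGGGCACCA gives TGGTGCCCA, found at positions 72–80 on the template; the primer anneals here to the top strand with its 3' end pointing upstream.
The product is the template from position 45 through 80 (36 bp).

5'-GGGCTAGGCGTCGCTGCGAAACATGGCTGGTGCCCA-3'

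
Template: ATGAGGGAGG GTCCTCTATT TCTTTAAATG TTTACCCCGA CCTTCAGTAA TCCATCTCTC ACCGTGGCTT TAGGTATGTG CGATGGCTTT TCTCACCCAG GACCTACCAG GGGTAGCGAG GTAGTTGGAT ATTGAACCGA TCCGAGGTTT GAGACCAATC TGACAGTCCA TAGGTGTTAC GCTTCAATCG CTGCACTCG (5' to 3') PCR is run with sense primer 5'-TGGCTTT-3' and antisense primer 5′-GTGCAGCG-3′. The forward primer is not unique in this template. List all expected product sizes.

The forward primer TGGCTTT matches the top strand at positions 65–71, 84–90.
The reverse primer's reverse complement is CGCTGCAC, matching at positions 189–196.
Each forward site pairs with the reverse site to give a product ending at position 196: sizes 132, 113 bp.

132 bp, 113 bp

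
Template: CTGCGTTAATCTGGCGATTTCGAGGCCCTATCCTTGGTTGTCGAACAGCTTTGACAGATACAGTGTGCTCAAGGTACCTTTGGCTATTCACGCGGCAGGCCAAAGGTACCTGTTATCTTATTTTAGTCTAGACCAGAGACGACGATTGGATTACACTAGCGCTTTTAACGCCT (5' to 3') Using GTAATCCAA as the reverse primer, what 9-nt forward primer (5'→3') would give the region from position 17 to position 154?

5'-ATTTCGAGG-3'

The reverse primer's reverse complement TTGGATTAC matches the template at positions 146–154; the product starts at position 17.
The forward primer is identical to the top strand over positions 17–25: ATTTCGAGG.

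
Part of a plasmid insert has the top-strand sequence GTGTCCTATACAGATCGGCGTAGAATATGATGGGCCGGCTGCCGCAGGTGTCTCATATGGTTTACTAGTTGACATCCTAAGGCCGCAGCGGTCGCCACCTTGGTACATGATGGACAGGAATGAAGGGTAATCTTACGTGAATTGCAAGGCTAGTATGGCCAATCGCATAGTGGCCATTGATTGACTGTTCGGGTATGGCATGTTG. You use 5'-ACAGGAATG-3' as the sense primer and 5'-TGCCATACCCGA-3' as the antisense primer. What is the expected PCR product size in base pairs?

Forward primer ACAGGAATG is found on the top strand at positions 114–122.
The reverse primer's reverse complement is TCGGGTATGGCA, which matches the template at positions 189–200.
Amplicon spans positions 114–200: 87 bp.

87 bp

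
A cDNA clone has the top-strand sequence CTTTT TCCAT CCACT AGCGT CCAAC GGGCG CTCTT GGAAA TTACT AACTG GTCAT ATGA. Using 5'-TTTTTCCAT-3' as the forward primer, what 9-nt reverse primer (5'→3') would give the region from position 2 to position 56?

5'-TATGACCAG-3'

The product's 3' end on the top strand is position 56.
The reverse primer anneals to the top strand over positions 48–56, i.e. to CTGGTCATA.
Its sequence written 5'→3' is the reverse complement: TATGACCAG.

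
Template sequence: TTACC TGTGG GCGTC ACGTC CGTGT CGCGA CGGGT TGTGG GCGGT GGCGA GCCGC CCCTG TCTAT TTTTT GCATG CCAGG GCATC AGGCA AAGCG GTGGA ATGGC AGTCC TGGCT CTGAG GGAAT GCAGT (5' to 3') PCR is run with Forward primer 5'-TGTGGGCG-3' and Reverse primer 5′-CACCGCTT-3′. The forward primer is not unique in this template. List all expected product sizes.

93 bp, 63 bp

The forward primer TGTGGGCG matches the top strand at positions 6–13, 36–43.
The reverse primer's reverse complement is AAGCGGTG, matching at positions 91–98.
Each forward site pairs with the reverse site to give a product ending at position 98: sizes 93, 63 bp.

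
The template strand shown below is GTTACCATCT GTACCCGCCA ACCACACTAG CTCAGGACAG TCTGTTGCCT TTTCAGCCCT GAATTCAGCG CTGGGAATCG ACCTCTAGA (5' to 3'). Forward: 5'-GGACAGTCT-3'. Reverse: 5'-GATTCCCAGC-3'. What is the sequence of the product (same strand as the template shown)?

Forward primer GGACAGTCT is found on the top strand at positions 35–43.
Taking the reverse complement of GATTCCCAGC gives GCTGGGAATC, found at positions 70–79 on the template; the primer anneals here to the top strand with its 3' end pointing upstream.
The product is the template from position 35 through 79 (45 bp).

5'-GGACAGTCTGTTGCCTTTTCAGCCCTGAATTCAGCGCTGGGAATC-3'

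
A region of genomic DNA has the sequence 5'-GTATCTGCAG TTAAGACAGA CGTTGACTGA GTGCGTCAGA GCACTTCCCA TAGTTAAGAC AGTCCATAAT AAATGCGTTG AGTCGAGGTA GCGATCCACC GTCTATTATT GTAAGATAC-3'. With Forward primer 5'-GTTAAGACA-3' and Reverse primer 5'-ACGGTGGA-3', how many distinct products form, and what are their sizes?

Two products: 93 bp, 50 bp

The forward primer GTTAAGACA matches the top strand at positions 10–18, 53–61.
The reverse primer's reverse complement is TCCACCGT, matching at positions 95–102.
Each forward site pairs with the reverse site to give a product ending at position 102: sizes 93, 50 bp.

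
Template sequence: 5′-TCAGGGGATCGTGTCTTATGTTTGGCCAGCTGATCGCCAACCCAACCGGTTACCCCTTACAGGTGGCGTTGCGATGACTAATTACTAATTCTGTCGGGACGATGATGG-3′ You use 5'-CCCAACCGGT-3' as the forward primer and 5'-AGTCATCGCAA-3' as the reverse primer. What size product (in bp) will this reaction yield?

39 bp

Forward primer CCCAACCGGT is found on the top strand at positions 41–50.
Reverse complement of the reverse primer: TTGCGATGACT. This occurs on the top strand at positions 69–79.
Amplicon spans positions 41–79: 39 bp.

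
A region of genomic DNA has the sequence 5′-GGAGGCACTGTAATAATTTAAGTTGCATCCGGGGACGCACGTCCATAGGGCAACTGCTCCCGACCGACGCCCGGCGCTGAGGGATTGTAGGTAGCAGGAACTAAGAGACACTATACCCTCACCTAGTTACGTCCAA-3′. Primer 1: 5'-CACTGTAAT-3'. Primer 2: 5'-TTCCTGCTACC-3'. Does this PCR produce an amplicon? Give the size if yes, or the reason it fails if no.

Primer 1 (CACTGTAAT) matches the top strand at positions 6–14; it acts as a forward primer.
Primer 2's reverse complement is GGTAGCAGGAA, matching the top strand at positions 90–100; it acts as a reverse primer.
The 3' ends face each other across positions 6–100, giving a 95 bp product.

Yes — a 95 bp product.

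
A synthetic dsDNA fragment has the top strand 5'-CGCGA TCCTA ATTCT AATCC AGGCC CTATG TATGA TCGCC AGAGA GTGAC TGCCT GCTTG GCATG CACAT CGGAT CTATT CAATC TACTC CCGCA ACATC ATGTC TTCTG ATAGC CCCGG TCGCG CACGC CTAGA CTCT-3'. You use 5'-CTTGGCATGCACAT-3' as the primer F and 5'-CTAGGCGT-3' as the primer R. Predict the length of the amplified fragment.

Forward primer CTTGGCATGCACAT is found on the top strand at positions 57–70.
The reverse primer's reverse complement is ACGCCTAG, which matches the template at positions 127–134.
Amplicon spans positions 57–134: 78 bp.

78 bp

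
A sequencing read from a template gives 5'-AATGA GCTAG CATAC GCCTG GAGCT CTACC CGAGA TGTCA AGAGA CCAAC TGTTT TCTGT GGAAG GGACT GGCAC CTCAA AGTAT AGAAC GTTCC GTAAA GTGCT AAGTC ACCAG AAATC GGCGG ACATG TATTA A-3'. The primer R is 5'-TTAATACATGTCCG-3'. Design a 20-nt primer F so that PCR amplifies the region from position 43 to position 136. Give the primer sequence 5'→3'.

The reverse primer's reverse complement CGGACATGTATTAA matches the template at positions 123–136; the product starts at position 43.
The forward primer is identical to the top strand over positions 43–62: AGACCAACTGTTTTCTGTGG.

5'-AGACCAACTGTTTTCTGTGG-3'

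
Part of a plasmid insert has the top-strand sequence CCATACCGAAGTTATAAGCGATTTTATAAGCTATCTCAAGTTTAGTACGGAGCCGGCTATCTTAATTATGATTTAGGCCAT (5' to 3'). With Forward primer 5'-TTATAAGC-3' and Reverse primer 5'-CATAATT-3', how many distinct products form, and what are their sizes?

The forward primer TTATAAGC matches the top strand at positions 12–19, 24–31.
The reverse primer's reverse complement is AATTATG, matching at positions 64–70.
Each forward site pairs with the reverse site to give a product ending at position 70: sizes 59, 47 bp.

Two products: 59 bp, 47 bp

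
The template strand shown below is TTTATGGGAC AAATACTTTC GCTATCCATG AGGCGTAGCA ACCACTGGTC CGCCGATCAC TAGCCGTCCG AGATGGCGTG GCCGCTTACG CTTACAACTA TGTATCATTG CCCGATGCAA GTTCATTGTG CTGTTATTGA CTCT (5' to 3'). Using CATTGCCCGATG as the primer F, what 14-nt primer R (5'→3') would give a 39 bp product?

The forward primer binds at positions 106–117, so a 39 bp product ends at position 106 + 39 − 1 = 144.
The reverse primer anneals to the top strand over positions 131–144, i.e. to CTGTTATTGACTCT.
Its sequence written 5'→3' is the reverse complement: AGAGTCAATAACAG.

5'-AGAGTCAATAACAG-3'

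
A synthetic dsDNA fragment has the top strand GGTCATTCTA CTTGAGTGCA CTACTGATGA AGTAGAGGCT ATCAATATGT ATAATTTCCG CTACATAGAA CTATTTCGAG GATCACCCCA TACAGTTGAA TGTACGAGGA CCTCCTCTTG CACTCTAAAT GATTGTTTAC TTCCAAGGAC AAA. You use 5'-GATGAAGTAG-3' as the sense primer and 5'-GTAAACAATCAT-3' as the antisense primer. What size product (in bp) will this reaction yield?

The forward primer matches the template at positions 26–35.
Reverse complement of the reverse primer: ATGATTGTTTAC. This occurs on the top strand at positions 129–140.
Amplicon spans positions 26–140: 115 bp.

115 bp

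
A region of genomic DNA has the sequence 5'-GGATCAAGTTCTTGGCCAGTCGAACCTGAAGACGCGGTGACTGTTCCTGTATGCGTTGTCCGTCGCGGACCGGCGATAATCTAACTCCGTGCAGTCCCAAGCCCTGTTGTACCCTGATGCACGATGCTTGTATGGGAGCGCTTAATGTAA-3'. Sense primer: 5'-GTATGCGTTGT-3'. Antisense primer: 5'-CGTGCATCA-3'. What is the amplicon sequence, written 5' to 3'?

5'-GTATGCGTTGTCCGTCGCGGACCGGCGATAATCTAACTCCGTGCAGTCCCAAGCCCTGTTGTACCCTGATGCACG-3'

Scanning the template, GTATGCGTTGT occurs at positions 49–59; this primer anneals to the bottom strand there with its 3' end pointing downstream.
Reverse complement of the reverse primer: TGATGCACG. This occurs on the top strand at positions 115–123.
The product is the template from position 49 through 123 (75 bp).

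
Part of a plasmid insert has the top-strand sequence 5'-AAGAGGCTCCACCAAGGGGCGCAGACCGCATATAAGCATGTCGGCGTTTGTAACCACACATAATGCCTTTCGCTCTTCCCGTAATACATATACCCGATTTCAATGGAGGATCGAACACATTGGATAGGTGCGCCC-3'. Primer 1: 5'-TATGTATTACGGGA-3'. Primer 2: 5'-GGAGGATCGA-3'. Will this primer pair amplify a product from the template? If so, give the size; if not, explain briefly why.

No product — the primers' 3' ends point away from each other.

Primer 1 (TATGTATTACGGGA) has reverse complement TCCCGTAATACATA, which matches the top strand at positions 77–90; primer 1 anneals to the top strand there with its 3' end pointing upstream toward position 77.
Primer 2 (GGAGGATCGA) matches the top strand directly at positions 105–114; it anneals to the bottom strand with its 3' end pointing downstream toward position 114.
The 3' ends diverge (primer 1 extends toward position 1, primer 2 toward position 135), so the primers never converge on a shared product.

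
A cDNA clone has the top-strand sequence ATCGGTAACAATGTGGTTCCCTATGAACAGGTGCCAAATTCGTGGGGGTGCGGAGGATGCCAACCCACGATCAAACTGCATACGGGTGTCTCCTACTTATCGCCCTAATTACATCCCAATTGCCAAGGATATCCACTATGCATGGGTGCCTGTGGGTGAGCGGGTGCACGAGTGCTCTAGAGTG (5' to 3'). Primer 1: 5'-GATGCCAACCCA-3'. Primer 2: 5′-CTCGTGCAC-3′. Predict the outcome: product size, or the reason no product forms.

Primer 1 (GATGCCAACCCA) matches the top strand at positions 56–67; it acts as a forward primer.
Primer 2's reverse complement is GTGCACGAG, matching the top strand at positions 164–172; it acts as a reverse primer.
The 3' ends face each other across positions 56–172, giving a 117 bp product.

Yes — a 117 bp product.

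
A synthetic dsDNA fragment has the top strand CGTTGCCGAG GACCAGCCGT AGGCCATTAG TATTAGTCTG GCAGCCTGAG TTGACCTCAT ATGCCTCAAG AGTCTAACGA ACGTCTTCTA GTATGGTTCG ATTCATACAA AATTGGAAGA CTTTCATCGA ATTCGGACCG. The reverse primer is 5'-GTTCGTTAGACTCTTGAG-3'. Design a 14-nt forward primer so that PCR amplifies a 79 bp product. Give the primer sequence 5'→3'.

5'-TGCCGAGGACCAGC-3'

The reverse primer's reverse complement CTCAAGAGTCTAACGAAC matches the template at positions 65–82, so the product ends at position 82.
A 79 bp product then starts at position 82 − 79 + 1 = 4.
The forward primer is identical to the top strand there: TGCCGAGGACCAGC.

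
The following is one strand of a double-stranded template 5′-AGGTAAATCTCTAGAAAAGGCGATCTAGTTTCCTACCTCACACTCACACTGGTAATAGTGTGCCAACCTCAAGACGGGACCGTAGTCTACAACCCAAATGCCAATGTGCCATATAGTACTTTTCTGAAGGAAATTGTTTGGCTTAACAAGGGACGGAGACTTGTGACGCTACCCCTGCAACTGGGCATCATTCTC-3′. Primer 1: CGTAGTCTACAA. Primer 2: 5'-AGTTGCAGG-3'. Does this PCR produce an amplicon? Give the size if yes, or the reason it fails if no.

Primer 1 (CGTAGTCTACAA) matches the top strand at positions 81–92; it acts as a forward primer.
Primer 2's reverse complement is CCTGCAACT, matching the top strand at positions 174–182; it acts as a reverse primer.
The 3' ends face each other across positions 81–182, giving a 102 bp product.

Yes — a 102 bp product.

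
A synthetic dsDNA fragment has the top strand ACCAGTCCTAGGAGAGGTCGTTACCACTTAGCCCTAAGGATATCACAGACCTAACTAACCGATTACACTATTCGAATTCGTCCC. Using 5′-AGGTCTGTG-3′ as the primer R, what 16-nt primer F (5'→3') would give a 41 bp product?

The reverse primer's reverse complement CACAGACCT matches the template at positions 44–52, so the product ends at position 52.
A 41 bp product then starts at position 52 − 41 + 1 = 12.
The forward primer is identical to the top strand there: GAGAGGTCGTTACCAC.

5'-GAGAGGTCGTTACCAC-3'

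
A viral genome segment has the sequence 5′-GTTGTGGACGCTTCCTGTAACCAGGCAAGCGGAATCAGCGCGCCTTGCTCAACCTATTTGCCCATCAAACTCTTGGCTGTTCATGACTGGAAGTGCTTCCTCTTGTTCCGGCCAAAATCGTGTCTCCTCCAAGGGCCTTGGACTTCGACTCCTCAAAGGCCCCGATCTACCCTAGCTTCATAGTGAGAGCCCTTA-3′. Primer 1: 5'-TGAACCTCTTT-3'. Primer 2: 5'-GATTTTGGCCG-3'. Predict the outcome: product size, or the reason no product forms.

No product — primer 1 has no binding site in the template.

Primer 1 (TGAACCTCTTT) does not match the top strand, and its reverse complement AAAGAGGTTCA does not match either.
With no annealing site for primer 1, no amplification occurs.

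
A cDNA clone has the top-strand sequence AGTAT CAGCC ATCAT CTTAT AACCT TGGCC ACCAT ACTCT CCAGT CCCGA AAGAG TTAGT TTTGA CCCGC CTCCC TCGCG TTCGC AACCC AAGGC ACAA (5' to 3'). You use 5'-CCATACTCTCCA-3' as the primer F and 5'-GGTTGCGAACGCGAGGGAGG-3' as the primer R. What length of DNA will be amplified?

58 bp

Forward primer CCATACTCTCCA is found on the top strand at positions 32–43.
The reverse primer's reverse complement is CCTCCCTCGCGTTCGCAACC, which matches the template at positions 70–89.
Product length = (reverse-primer end) − (forward-primer start) + 1 = 89 − 32 + 1 = 58 bp.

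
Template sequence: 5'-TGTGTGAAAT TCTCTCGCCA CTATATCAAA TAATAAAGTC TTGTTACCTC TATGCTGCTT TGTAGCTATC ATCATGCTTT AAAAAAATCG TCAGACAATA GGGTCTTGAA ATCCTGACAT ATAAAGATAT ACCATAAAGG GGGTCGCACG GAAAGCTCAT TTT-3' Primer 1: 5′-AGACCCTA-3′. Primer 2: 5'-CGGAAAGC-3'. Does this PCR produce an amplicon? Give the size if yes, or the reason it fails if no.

Primer 1 (AGACCCTA) has reverse complement TAGGGTCT, which matches the top strand at positions 99–106; primer 1 anneals to the top strand there with its 3' end pointing upstream toward position 99.
Primer 2 (CGGAAAGC) matches the top strand directly at positions 149–156; it anneals to the bottom strand with its 3' end pointing downstream toward position 156.
The 3' ends diverge (primer 1 extends toward position 1, primer 2 toward position 163), so the primers never converge on a shared product.

No product — the primers' 3' ends point away from each other.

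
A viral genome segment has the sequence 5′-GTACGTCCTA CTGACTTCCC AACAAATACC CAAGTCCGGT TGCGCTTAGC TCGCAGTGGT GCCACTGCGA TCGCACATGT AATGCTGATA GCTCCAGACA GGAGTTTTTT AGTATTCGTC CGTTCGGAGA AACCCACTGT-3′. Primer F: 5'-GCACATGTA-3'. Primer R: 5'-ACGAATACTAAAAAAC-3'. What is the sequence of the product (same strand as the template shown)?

5'-GCACATGTAATGCTGATAGCTCCAGACAGGAGTTTTTTAGTATTCGT-3'

Scanning the template, GCACATGTA occurs at positions 73–81; this primer anneals to the bottom strand there with its 3' end pointing downstream.
The reverse primer's reverse complement is GTTTTTTAGTATTCGT, which matches the template at positions 104–119.
The product is the template from position 73 through 119 (47 bp).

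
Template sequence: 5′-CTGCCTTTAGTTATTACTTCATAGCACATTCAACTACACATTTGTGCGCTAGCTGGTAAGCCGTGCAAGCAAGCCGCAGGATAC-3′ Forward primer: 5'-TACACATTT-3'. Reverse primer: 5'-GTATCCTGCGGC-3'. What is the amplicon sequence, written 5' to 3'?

5'-TACACATTTGTGCGCTAGCTGGTAAGCCGTGCAAGCAAGCCGCAGGATAC-3'

Scanning the template, TACACATTT occurs at positions 35–43; this primer anneals to the bottom strand there with its 3' end pointing downstream.
Taking the reverse complement of GTATCCTGCGGC gives GCCGCAGGATAC, found at positions 73–84 on the template; the primer anneals here to the top strand with its 3' end pointing upstream.
The product is the template from position 35 through 84 (50 bp).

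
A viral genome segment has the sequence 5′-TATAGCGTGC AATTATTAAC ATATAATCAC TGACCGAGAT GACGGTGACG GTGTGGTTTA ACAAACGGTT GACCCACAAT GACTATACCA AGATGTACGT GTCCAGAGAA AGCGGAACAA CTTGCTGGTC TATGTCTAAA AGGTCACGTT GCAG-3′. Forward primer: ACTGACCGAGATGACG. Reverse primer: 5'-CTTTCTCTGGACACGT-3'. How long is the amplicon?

Forward primer ACTGACCGAGATGACG is found on the top strand at positions 29–44.
Reverse complement of the reverse primer: ACGTGTCCAGAGAAAG. This occurs on the top strand at positions 97–112.
Product length = (reverse-primer end) − (forward-primer start) + 1 = 112 − 29 + 1 = 84 bp.

84 bp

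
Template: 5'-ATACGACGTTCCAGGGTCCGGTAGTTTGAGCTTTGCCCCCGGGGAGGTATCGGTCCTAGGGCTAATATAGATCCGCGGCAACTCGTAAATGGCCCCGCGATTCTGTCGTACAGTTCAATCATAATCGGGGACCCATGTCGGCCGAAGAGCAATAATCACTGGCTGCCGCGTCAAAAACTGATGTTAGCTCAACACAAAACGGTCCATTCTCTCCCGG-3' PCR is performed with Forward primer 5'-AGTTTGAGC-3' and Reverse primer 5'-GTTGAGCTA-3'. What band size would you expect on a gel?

Scanning the template, AGTTTGAGC occurs at positions 23–31; this primer anneals to the bottom strand there with its 3' end pointing downstream.
Reverse complement of the reverse primer: TAGCTCAAC. This occurs on the top strand at positions 185–193.
The product runs from position 23 to position 193, so its length is 193 − 23 + 1 = 171 bp.

171 bp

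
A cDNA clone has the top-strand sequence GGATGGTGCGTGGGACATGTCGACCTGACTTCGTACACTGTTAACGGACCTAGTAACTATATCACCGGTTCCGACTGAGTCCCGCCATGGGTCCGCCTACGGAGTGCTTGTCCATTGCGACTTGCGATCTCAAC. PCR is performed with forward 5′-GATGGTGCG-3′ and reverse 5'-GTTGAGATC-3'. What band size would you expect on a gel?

The forward primer matches the template at positions 2–10.
The reverse primer's reverse complement is GATCTCAAC, which matches the template at positions 126–134.
The product runs from position 2 to position 134, so its length is 134 − 2 + 1 = 133 bp.

133 bp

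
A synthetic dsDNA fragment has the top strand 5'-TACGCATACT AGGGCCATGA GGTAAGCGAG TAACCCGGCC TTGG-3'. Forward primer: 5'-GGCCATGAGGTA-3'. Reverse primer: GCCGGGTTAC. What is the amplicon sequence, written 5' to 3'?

5'-GGCCATGAGGTAAGCGAGTAACCCGGC-3'

Forward primer GGCCATGAGGTA is found on the top strand at positions 13–24.
Taking the reverse complement of GCCGGGTTAC gives GTAACCCGGC, found at positions 30–39 on the template; the primer anneals here to the top strand with its 3' end pointing upstream.
The product is the template from position 13 through 39 (27 bp).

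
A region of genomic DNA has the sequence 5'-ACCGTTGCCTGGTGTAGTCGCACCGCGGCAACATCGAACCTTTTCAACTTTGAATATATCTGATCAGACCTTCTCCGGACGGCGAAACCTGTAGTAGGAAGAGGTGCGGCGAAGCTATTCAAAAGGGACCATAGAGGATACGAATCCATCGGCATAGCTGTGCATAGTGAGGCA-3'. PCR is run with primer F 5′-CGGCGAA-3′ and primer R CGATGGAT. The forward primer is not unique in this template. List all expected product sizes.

72 bp, 45 bp

The forward primer CGGCGAA matches the top strand at positions 80–86, 107–113.
The reverse primer's reverse complement is ATCCATCG, matching at positions 144–151.
Each forward site pairs with the reverse site to give a product ending at position 151: sizes 72, 45 bp.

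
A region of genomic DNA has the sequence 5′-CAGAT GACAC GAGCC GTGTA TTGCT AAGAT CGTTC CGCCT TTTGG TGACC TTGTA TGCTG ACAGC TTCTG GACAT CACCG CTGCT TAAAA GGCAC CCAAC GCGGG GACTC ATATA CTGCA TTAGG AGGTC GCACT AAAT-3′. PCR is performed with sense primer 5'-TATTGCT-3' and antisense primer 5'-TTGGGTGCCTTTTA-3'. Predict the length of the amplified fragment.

81 bp

The forward primer matches the template at positions 19–25.
Reverse complement of the reverse primer: TAAAAGGCACCCAA. This occurs on the top strand at positions 86–99.
Amplicon spans positions 19–99: 81 bp.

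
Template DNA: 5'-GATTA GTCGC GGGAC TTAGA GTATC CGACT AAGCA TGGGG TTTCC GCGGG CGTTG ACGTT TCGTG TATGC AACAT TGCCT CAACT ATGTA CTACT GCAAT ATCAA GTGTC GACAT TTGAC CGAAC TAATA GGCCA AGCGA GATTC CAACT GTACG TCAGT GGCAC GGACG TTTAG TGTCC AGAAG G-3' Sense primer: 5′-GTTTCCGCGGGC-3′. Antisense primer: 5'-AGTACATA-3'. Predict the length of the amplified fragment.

53 bp

Forward primer GTTTCCGCGGGC is found on the top strand at positions 40–51.
The reverse primer's reverse complement is TATGTACT, which matches the template at positions 85–92.
The product runs from position 40 to position 92, so its length is 92 − 40 + 1 = 53 bp.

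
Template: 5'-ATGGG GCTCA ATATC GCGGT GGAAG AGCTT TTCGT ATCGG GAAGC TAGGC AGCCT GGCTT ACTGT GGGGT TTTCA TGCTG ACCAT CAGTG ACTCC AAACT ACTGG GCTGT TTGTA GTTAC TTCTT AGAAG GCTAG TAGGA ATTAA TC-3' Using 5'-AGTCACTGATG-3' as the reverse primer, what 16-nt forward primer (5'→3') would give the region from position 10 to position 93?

5'-AATATCGCGGTGGAAG-3'

The reverse primer's reverse complement CATCAGTGACT matches the template at positions 83–93; the product starts at position 10.
The forward primer is identical to the top strand over positions 10–25: AATATCGCGGTGGAAG.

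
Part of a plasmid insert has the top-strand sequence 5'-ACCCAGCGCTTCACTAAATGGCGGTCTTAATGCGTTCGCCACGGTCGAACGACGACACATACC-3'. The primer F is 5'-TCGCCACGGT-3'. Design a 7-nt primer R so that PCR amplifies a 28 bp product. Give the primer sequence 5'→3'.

The forward primer binds at positions 36–45, so a 28 bp product ends at position 36 + 28 − 1 = 63.
The reverse primer anneals to the top strand over positions 57–63, i.e. to ACATACC.
Its sequence written 5'→3' is the reverse complement: GGTATGT.

5'-GGTATGT-3'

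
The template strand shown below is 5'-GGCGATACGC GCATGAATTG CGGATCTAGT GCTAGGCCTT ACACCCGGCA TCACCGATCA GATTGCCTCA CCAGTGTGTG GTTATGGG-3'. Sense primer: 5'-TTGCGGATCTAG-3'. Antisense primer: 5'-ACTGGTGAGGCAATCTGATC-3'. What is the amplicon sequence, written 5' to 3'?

Forward primer TTGCGGATCTAG is found on the top strand at positions 18–29.
Taking the reverse complement of ACTGGTGAGGCAATCTGATC gives GATCAGATTGCCTCACCAGT, found at positions 56–75 on the template; the primer anneals here to the top strand with its 3' end pointing upstream.
The product is the template from position 18 through 75 (58 bp).

5'-TTGCGGATCTAGTGCTAGGCCTTACACCCGGCATCACCGATCAGATTGCCTCACCAGT-3'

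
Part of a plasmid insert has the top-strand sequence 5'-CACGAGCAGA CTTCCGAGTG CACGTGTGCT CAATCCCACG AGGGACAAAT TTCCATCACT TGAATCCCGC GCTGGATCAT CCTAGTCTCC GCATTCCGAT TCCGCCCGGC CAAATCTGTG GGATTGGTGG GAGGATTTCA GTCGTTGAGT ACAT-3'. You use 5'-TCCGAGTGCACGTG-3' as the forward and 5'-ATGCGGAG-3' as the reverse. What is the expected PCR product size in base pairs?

Scanning the template, TCCGAGTGCACGTG occurs at positions 13–26; this primer anneals to the bottom strand there with its 3' end pointing downstream.
Taking the reverse complement of ATGCGGAG gives CTCCGCAT, found at positions 87–94 on the template; the primer anneals here to the top strand with its 3' end pointing upstream.
Amplicon spans positions 13–94: 82 bp.

82 bp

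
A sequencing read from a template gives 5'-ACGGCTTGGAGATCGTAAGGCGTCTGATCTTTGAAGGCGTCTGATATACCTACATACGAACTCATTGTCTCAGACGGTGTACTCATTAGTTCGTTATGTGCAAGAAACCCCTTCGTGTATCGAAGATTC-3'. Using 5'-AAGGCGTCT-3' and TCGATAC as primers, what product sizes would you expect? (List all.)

107 bp, 90 bp

The forward primer AAGGCGTCT matches the top strand at positions 17–25, 34–42.
The reverse primer's reverse complement is GTATCGA, matching at positions 117–123.
Each forward site pairs with the reverse site to give a product ending at position 123: sizes 107, 90 bp.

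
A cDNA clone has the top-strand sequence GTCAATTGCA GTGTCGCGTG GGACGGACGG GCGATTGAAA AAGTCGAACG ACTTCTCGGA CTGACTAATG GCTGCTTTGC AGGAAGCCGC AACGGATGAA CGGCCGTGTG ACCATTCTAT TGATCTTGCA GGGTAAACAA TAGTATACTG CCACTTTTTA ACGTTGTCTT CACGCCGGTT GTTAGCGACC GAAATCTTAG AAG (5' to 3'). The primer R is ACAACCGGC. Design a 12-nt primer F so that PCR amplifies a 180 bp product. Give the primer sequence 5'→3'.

5'-CAATTGCAGTGT-3'

The reverse primer's reverse complement GCCGGTTGT matches the template at positions 174–182, so the product ends at position 182.
A 180 bp product then starts at position 182 − 180 + 1 = 3.
The forward primer is identical to the top strand there: CAATTGCAGTGT.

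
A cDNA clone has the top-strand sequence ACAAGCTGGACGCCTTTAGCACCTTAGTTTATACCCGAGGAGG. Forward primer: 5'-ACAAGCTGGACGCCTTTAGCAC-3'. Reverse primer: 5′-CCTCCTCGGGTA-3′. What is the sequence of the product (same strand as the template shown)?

Scanning the template, ACAAGCTGGACGCCTTTAGCAC occurs at positions 1–22; this primer anneals to the bottom strand there with its 3' end pointing downstream.
Reverse complement of the reverse primer: TACCCGAGGAGG. This occurs on the top strand at positions 32–43.
The product is the template from position 1 through 43 (43 bp).

5'-ACAAGCTGGACGCCTTTAGCACCTTAGTTTATACCCGAGGAGG-3'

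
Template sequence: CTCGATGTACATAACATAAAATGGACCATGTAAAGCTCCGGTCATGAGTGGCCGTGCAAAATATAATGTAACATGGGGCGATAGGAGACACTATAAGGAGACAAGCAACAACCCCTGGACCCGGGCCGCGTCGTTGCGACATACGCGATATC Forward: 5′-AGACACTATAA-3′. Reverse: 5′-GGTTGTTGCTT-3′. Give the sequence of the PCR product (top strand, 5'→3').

5'-AGACACTATAAGGAGACAAGCAACAACC-3'

Forward primer AGACACTATAA is found on the top strand at positions 86–96.
Reverse complement of the reverse primer: AAGCAACAACC. This occurs on the top strand at positions 103–113.
The product is the template from position 86 through 113 (28 bp).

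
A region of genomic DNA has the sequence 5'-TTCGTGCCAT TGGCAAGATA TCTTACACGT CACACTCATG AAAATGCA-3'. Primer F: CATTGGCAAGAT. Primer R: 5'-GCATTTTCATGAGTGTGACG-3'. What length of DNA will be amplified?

40 bp

Forward primer CATTGGCAAGAT is found on the top strand at positions 8–19.
Taking the reverse complement of GCATTTTCATGAGTGTGACG gives CGTCACACTCATGAAAATGC, found at positions 28–47 on the template; the primer anneals here to the top strand with its 3' end pointing upstream.
Product length = (reverse-primer end) − (forward-primer start) + 1 = 47 − 8 + 1 = 40 bp.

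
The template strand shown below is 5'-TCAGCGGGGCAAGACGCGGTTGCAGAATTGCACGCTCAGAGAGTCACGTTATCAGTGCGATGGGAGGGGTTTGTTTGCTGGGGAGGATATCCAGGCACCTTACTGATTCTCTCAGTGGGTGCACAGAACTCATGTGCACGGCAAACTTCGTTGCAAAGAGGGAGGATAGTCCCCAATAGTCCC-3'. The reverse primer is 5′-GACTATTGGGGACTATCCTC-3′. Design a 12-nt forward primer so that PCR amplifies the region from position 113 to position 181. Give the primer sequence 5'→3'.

5'-CAGTGGGTGCAC-3'

The reverse primer's reverse complement GAGGATAGTCCCCAATAGTC matches the template at positions 162–181; the product starts at position 113.
The forward primer is identical to the top strand over positions 113–124: CAGTGGGTGCAC.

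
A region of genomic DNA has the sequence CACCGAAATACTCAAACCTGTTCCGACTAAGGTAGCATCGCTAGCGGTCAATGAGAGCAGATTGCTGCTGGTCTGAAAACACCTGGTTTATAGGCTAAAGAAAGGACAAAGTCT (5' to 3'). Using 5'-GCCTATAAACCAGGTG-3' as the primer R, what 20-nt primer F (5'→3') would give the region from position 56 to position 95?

The reverse primer's reverse complement CACCTGGTTTATAGGC matches the template at positions 80–95; the product starts at position 56.
The forward primer is identical to the top strand over positions 56–75: AGCAGATTGCTGCTGGTCTG.

5'-AGCAGATTGCTGCTGGTCTG-3'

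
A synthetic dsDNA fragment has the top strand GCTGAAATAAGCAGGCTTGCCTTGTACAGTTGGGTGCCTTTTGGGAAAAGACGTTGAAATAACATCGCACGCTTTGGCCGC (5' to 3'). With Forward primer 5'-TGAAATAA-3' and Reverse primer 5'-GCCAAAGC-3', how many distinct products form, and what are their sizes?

Two products: 76 bp, 24 bp

The forward primer TGAAATAA matches the top strand at positions 3–10, 55–62.
The reverse primer's reverse complement is GCTTTGGC, matching at positions 71–78.
Each forward site pairs with the reverse site to give a product ending at position 78: sizes 76, 24 bp.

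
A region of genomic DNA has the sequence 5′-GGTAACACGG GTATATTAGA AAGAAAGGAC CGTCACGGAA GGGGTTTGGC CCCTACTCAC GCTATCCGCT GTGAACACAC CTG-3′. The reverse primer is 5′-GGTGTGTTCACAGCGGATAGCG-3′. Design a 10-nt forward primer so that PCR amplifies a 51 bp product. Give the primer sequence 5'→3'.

5'-CGTCACGGAA-3'

The reverse primer's reverse complement CGCTATCCGCTGTGAACACACC matches the template at positions 60–81, so the product ends at position 81.
A 51 bp product then starts at position 81 − 51 + 1 = 31.
The forward primer is identical to the top strand there: CGTCACGGAA.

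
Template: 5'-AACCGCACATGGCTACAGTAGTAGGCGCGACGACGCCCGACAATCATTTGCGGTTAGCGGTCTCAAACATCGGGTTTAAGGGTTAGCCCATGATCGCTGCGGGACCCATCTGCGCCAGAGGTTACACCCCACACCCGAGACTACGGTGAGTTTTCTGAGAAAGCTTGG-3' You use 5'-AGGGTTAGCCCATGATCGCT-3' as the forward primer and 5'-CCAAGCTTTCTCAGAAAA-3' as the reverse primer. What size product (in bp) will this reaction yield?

Forward primer AGGGTTAGCCCATGATCGCT is found on the top strand at positions 79–98.
Reverse complement of the reverse primer: TTTTCTGAGAAAGCTTGG. This occurs on the top strand at positions 151–168.
The product runs from position 79 to position 168, so its length is 168 − 79 + 1 = 90 bp.

90 bp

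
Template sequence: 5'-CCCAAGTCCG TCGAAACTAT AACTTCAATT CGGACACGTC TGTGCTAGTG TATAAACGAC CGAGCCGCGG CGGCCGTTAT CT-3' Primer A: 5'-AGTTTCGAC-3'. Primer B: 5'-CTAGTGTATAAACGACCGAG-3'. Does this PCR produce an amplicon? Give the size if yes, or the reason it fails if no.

Primer A (AGTTTCGAC) has reverse complement GTCGAAACT, which matches the top strand at positions 10–18; primer A anneals to the top strand there with its 3' end pointing upstream toward position 10.
Primer B (CTAGTGTATAAACGACCGAG) matches the top strand directly at positions 45–64; it anneals to the bottom strand with its 3' end pointing downstream toward position 64.
The 3' ends diverge (primer A extends toward position 1, primer B toward position 82), so the primers never converge on a shared product.

No product — the primers' 3' ends point away from each other.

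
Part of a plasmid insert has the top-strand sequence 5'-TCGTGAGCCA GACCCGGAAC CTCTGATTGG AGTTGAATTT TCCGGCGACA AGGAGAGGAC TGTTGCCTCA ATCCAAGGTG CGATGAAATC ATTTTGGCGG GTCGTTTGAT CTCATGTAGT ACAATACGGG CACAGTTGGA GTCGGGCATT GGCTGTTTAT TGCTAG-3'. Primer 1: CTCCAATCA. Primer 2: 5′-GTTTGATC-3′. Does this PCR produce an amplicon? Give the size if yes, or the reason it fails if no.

No product — the primers' 3' ends point away from each other.

Primer 1 (CTCCAATCA) has reverse complement TGATTGGAG, which matches the top strand at positions 24–32; primer 1 anneals to the top strand there with its 3' end pointing upstream toward position 24.
Primer 2 (GTTTGATC) matches the top strand directly at positions 104–111; it anneals to the bottom strand with its 3' end pointing downstream toward position 111.
The 3' ends diverge (primer 1 extends toward position 1, primer 2 toward position 166), so the primers never converge on a shared product.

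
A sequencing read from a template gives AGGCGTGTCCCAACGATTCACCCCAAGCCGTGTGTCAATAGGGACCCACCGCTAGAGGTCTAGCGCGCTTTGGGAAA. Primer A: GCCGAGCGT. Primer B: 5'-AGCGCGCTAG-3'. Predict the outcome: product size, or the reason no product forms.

No product — primer A has no binding site in the template.

Primer A (GCCGAGCGT) does not match the top strand, and its reverse complement ACGCTCGGC does not match either.
With no annealing site for primer A, no amplification occurs.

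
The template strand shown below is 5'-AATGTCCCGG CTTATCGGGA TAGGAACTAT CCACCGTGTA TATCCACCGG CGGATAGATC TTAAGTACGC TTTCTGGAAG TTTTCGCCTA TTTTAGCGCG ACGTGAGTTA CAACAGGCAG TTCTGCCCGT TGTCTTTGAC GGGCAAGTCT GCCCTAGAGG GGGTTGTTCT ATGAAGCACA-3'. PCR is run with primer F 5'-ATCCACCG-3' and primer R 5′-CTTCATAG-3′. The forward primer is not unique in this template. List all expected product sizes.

148 bp, 135 bp

The forward primer ATCCACCG matches the top strand at positions 29–36, 42–49.
The reverse primer's reverse complement is CTATGAAG, matching at positions 169–176.
Each forward site pairs with the reverse site to give a product ending at position 176: sizes 148, 135 bp.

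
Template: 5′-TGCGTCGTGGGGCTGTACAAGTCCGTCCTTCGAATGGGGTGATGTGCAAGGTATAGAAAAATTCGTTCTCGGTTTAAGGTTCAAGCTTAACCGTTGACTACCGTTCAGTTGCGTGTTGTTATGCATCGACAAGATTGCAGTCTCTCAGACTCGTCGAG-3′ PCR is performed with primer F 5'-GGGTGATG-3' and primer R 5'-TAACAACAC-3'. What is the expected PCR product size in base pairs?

The forward primer matches the template at positions 37–44.
Reverse complement of the reverse primer: GTGTTGTTA. This occurs on the top strand at positions 113–121.
Amplicon spans positions 37–121: 85 bp.

85 bp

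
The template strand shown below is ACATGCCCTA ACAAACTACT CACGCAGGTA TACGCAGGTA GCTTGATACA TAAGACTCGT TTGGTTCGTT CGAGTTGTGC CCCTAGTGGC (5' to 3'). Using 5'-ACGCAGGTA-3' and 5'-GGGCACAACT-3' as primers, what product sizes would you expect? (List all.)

The forward primer ACGCAGGTA matches the top strand at positions 22–30, 32–40.
The reverse primer's reverse complement is AGTTGTGCCC, matching at positions 73–82.
Each forward site pairs with the reverse site to give a product ending at position 82: sizes 61, 51 bp.

61 bp, 51 bp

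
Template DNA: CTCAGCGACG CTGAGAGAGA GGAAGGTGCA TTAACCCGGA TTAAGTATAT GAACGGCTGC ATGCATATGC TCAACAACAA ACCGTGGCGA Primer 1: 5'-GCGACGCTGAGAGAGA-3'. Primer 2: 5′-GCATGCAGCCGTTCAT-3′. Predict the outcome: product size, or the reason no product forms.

Primer 1 (GCGACGCTGAGAGAGA) matches the top strand at positions 5–20; it acts as a forward primer.
Primer 2's reverse complement is ATGAACGGCTGCATGC, matching the top strand at positions 49–64; it acts as a reverse primer.
The 3' ends face each other across positions 5–64, giving a 60 bp product.

Yes — a 60 bp product.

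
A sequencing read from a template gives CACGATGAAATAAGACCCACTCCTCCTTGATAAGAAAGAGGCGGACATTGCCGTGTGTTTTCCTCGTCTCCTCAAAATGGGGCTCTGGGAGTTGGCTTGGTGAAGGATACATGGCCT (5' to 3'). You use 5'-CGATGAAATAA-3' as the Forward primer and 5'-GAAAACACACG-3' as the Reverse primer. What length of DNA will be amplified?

60 bp

The forward primer matches the template at positions 3–13.
Taking the reverse complement of GAAAACACACG gives CGTGTGTTTTC, found at positions 52–62 on the template; the primer anneals here to the top strand with its 3' end pointing upstream.
Product length = (reverse-primer end) − (forward-primer start) + 1 = 62 − 3 + 1 = 60 bp.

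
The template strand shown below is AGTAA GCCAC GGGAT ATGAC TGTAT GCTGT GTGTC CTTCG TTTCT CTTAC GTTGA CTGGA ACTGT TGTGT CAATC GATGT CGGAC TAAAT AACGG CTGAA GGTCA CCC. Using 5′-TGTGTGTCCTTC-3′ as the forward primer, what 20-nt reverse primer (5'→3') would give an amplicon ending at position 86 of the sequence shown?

5'-AGTCCGACATCGATTGACAC-3'

The forward primer binds at positions 28–39; the product's 3' end on the top strand is position 86.
The reverse primer anneals to the top strand over positions 67–86, i.e. to GTGTCAATCGATGTCGGACT.
Its sequence written 5'→3' is the reverse complement: AGTCCGACATCGATTGACAC.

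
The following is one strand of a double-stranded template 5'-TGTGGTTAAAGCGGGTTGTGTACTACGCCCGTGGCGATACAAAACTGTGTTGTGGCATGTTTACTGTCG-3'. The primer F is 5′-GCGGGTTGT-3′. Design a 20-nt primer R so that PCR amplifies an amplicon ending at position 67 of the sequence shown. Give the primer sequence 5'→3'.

5'-ACAGTAAACATGCCACAACA-3'

The forward primer binds at positions 11–19; the product's 3' end on the top strand is position 67.
The reverse primer anneals to the top strand over positions 48–67, i.e. to TGTTGTGGCATGTTTACTGT.
Its sequence written 5'→3' is the reverse complement: ACAGTAAACATGCCACAACA.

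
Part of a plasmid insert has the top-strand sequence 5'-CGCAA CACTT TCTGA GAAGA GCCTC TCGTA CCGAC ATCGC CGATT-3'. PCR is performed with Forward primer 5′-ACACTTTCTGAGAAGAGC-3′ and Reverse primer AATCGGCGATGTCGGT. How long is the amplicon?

41 bp

Forward primer ACACTTTCTGAGAAGAGC is found on the top strand at positions 5–22.
The reverse primer's reverse complement is ACCGACATCGCCGATT, which matches the template at positions 30–45.
The product runs from position 5 to position 45, so its length is 45 − 5 + 1 = 41 bp.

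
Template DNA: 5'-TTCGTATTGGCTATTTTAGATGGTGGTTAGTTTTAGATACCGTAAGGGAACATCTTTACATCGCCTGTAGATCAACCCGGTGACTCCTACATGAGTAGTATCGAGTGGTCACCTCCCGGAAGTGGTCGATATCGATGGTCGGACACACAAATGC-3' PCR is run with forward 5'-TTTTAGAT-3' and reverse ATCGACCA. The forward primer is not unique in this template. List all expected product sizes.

117 bp, 100 bp

The forward primer TTTTAGAT matches the top strand at positions 14–21, 31–38.
The reverse primer's reverse complement is TGGTCGAT, matching at positions 123–130.
Each forward site pairs with the reverse site to give a product ending at position 130: sizes 117, 100 bp.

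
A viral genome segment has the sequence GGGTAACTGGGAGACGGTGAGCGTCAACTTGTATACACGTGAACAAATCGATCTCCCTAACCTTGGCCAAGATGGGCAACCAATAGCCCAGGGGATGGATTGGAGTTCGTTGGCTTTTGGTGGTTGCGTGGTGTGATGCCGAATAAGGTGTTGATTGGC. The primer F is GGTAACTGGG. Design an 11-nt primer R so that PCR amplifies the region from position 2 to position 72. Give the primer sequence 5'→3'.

The product's 3' end on the top strand is position 72.
The reverse primer anneals to the top strand over positions 62–72, i.e. to CTTGGCCAAGA.
Its sequence written 5'→3' is the reverse complement: TCTTGGCCAAG.

5'-TCTTGGCCAAG-3'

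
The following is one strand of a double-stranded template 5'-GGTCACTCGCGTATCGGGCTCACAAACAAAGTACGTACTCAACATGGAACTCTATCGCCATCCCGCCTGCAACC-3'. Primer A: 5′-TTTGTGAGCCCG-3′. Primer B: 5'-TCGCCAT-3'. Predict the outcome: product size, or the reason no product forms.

Primer A (TTTGTGAGCCCG) has reverse complement CGGGCTCACAAA, which matches the top strand at positions 15–26; primer A anneals to the top strand there with its 3' end pointing upstream toward position 15.
Primer B (TCGCCAT) matches the top strand directly at positions 55–61; it anneals to the bottom strand with its 3' end pointing downstream toward position 61.
The 3' ends diverge (primer A extends toward position 1, primer B toward position 74), so the primers never converge on a shared product.

No product — the primers' 3' ends point away from each other.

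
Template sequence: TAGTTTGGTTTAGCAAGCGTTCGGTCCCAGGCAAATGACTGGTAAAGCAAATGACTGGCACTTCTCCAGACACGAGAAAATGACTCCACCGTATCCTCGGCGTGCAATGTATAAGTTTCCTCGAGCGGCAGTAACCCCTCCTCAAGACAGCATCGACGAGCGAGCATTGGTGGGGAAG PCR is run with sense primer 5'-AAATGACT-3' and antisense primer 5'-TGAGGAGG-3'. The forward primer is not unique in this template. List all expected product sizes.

112 bp, 96 bp, 67 bp

The forward primer AAATGACT matches the top strand at positions 33–40, 49–56, 78–85.
The reverse primer's reverse complement is CCTCCTCA, matching at positions 137–144.
Each forward site pairs with the reverse site to give a product ending at position 144: sizes 112, 96, 67 bp.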